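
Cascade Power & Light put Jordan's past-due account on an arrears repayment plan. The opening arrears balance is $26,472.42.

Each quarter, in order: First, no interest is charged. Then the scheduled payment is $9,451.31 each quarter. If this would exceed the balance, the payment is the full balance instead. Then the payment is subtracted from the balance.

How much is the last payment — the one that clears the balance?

$7,569.80

# | Opening | Payment | End bal
1 | $26,472.42 | $9,451.31 | $17,021.11
2 | $17,021.11 | $9,451.31 | $7,569.80
3 | $7,569.80 | $7,569.80 | $0.00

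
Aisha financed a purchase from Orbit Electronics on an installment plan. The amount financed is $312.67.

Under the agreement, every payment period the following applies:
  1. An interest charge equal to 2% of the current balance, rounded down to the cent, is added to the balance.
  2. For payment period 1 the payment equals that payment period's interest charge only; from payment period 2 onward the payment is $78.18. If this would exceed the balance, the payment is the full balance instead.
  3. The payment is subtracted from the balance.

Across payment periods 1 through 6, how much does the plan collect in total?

Payment period 1: opening $312.67; interest $6.25 → $318.92; payment $6.25; balance $312.67
Payment period 2: opening $312.67; interest $6.25 → $318.92; payment $78.18; balance $240.74
Payment period 3: opening $240.74; interest $4.81 → $245.55; payment $78.18; balance $167.37
Payment period 4: opening $167.37; interest $3.34 → $170.71; payment $78.18; balance $92.53
Payment period 5: opening $92.53; interest $1.85 → $94.38; payment $78.18; balance $16.20
Payment period 6: opening $16.20; interest $0.32 → $16.52; payment $16.52; balance $0.00
Total paid: $335.49

$335.49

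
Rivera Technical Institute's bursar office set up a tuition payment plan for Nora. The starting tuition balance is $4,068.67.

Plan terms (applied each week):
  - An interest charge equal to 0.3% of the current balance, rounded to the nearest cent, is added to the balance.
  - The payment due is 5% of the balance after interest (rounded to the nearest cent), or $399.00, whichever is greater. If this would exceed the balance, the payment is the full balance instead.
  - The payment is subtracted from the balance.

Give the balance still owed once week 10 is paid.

Week 1: opening $4,068.67; interest $12.21 → $4,080.88; payment $399.00; balance $3,681.88
Week 2: opening $3,681.88; interest $11.05 → $3,692.93; payment $399.00; balance $3,293.93
Week 3: opening $3,293.93; interest $9.88 → $3,303.81; payment $399.00; balance $2,904.81
Week 4: opening $2,904.81; interest $8.71 → $2,913.52; payment $399.00; balance $2,514.52
Week 5: opening $2,514.52; interest $7.54 → $2,522.06; payment $399.00; balance $2,123.06
Week 6: opening $2,123.06; interest $6.37 → $2,129.43; payment $399.00; balance $1,730.43
Week 7: opening $1,730.43; interest $5.19 → $1,735.62; payment $399.00; balance $1,336.62
Week 8: opening $1,336.62; interest $4.01 → $1,340.63; payment $399.00; balance $941.63
Week 9: opening $941.63; interest $2.82 → $944.45; payment $399.00; balance $545.45
Week 10: opening $545.45; interest $1.64 → $547.09; payment $399.00; balance $148.09

$148.09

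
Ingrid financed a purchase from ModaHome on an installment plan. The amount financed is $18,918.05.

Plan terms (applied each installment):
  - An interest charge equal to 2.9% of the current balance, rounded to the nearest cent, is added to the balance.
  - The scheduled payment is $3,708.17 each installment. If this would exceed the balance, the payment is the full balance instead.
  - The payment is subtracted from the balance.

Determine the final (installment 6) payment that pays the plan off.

Installment 1: opening $18,918.05; interest $548.62 → $19,466.67; payment $3,708.17; balance $15,758.50
Installment 2: opening $15,758.50; interest $457.00 → $16,215.50; payment $3,708.17; balance $12,507.33
Installment 3: opening $12,507.33; interest $362.71 → $12,870.04; payment $3,708.17; balance $9,161.87
Installment 4: opening $9,161.87; interest $265.69 → $9,427.56; payment $3,708.17; balance $5,719.39
Installment 5: opening $5,719.39; interest $165.86 → $5,885.25; payment $3,708.17; balance $2,177.08
Installment 6: opening $2,177.08; interest $63.14 → $2,240.22; payment $2,240.22; balance $0.00

$2,240.22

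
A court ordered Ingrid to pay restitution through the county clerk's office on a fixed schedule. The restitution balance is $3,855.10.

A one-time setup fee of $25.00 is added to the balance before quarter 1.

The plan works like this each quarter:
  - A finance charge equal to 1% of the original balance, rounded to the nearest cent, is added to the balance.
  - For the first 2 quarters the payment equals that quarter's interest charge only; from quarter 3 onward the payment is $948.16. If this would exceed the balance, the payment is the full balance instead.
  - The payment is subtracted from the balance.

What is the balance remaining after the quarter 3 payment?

$2,970.49

# | Opening | Interest | Payment | End bal
1 | $3,880.10 | $38.55 | $38.55 | $3,880.10
2 | $3,880.10 | $38.55 | $38.55 | $3,880.10
3 | $3,880.10 | $38.55 | $948.16 | $2,970.49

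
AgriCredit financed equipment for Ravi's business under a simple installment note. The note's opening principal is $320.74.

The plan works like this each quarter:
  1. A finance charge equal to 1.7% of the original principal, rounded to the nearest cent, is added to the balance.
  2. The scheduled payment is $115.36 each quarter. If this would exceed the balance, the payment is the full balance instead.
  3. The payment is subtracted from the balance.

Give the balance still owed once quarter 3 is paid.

# | Opening | Interest | Payment | End bal
1 | $320.74 | $5.45 | $115.36 | $210.83
2 | $210.83 | $5.45 | $115.36 | $100.92
3 | $100.92 | $5.45 | $106.37 | $0.00

$0.00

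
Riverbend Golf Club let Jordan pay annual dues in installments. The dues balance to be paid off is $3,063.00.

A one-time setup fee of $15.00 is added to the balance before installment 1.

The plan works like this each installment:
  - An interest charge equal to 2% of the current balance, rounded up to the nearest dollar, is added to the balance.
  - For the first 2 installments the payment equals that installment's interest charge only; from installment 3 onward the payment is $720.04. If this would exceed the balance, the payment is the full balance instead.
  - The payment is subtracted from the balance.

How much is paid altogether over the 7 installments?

Installment 1: opening $3,078.00; interest $62.00 → $3,140.00; payment $62.00; balance $3,078.00
Installment 2: opening $3,078.00; interest $62.00 → $3,140.00; payment $62.00; balance $3,078.00
Installment 3: opening $3,078.00; interest $62.00 → $3,140.00; payment $720.04; balance $2,419.96
Installment 4: opening $2,419.96; interest $49.00 → $2,468.96; payment $720.04; balance $1,748.92
Installment 5: opening $1,748.92; interest $35.00 → $1,783.92; payment $720.04; balance $1,063.88
Installment 6: opening $1,063.88; interest $22.00 → $1,085.88; payment $720.04; balance $365.84
Installment 7: opening $365.84; interest $8.00 → $373.84; payment $373.84; balance $0.00
Total paid: $3,378.00

$3,378.00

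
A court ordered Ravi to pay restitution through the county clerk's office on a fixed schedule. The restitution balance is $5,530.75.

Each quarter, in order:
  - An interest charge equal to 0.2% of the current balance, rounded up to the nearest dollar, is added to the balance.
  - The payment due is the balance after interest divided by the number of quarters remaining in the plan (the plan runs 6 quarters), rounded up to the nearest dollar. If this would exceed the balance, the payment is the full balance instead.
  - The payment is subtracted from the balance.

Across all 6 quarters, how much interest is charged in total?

$42.00

Quarter 1: $5,530.75 +$12.00 interest = $5,542.75; pay $924.00 → $4,618.75
Quarter 2: $4,618.75 +$10.00 interest = $4,628.75; pay $926.00 → $3,702.75
Quarter 3: $3,702.75 +$8.00 interest = $3,710.75; pay $928.00 → $2,782.75
Quarter 4: $2,782.75 +$6.00 interest = $2,788.75; pay $930.00 → $1,858.75
Quarter 5: $1,858.75 +$4.00 interest = $1,862.75; pay $932.00 → $930.75
Quarter 6: $930.75 +$2.00 interest = $932.75; pay $932.75 → $0.00
Total interest: $12.00 + $10.00 + $8.00 + $6.00 + $4.00 + $2.00 = $42.00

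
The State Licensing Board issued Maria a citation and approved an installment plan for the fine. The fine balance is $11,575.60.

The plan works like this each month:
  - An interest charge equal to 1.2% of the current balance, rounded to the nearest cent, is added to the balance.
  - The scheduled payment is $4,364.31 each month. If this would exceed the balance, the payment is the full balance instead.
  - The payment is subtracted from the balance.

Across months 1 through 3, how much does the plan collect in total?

# | Opening | Interest | Payment | End bal
1 | $11,575.60 | $138.91 | $4,364.31 | $7,350.20
2 | $7,350.20 | $88.20 | $4,364.31 | $3,074.09
3 | $3,074.09 | $36.89 | $3,110.98 | $0.00
Total paid: $11,839.60

$11,839.60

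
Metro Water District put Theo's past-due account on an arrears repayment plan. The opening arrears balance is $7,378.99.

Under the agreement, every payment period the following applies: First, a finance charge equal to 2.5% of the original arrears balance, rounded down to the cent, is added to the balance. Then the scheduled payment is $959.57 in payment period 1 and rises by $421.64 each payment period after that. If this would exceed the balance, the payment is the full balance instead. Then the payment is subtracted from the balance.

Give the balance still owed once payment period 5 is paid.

Payment period 1: opening $7,378.99; interest $184.47 → $7,563.46; payment $959.57; balance $6,603.89
Payment period 2: opening $6,603.89; interest $184.47 → $6,788.36; payment $1,381.21; balance $5,407.15
Payment period 3: opening $5,407.15; interest $184.47 → $5,591.62; payment $1,802.85; balance $3,788.77
Payment period 4: opening $3,788.77; interest $184.47 → $3,973.24; payment $2,224.49; balance $1,748.75
Payment period 5: opening $1,748.75; interest $184.47 → $1,933.22; payment $1,933.22; balance $0.00

$0.00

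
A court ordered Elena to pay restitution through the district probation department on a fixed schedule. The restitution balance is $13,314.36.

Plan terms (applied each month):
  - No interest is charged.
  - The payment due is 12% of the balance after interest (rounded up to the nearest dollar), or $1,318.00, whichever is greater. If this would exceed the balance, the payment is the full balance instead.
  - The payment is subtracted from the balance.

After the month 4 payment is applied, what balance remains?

Month 1: $13,314.36 − $1,598.00 → $11,716.36
Month 2: $11,716.36 − $1,406.00 → $10,310.36
Month 3: $10,310.36 − $1,318.00 → $8,992.36
Month 4: $8,992.36 − $1,318.00 → $7,674.36

$7,674.36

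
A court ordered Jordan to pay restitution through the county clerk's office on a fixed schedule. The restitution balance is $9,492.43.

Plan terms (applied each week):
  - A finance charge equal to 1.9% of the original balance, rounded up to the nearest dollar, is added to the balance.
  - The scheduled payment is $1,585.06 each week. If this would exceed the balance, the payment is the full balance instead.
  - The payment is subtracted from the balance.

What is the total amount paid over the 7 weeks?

Week 1: $9,492.43 +$181.00 interest = $9,673.43; pay $1,585.06 → $8,088.37
Week 2: $8,088.37 +$181.00 interest = $8,269.37; pay $1,585.06 → $6,684.31
Week 3: $6,684.31 +$181.00 interest = $6,865.31; pay $1,585.06 → $5,280.25
Week 4: $5,280.25 +$181.00 interest = $5,461.25; pay $1,585.06 → $3,876.19
Week 5: $3,876.19 +$181.00 interest = $4,057.19; pay $1,585.06 → $2,472.13
Week 6: $2,472.13 +$181.00 interest = $2,653.13; pay $1,585.06 → $1,068.07
Week 7: $1,068.07 +$181.00 interest = $1,249.07; pay $1,249.07 → $0.00
Total paid: $10,759.43

$10,759.43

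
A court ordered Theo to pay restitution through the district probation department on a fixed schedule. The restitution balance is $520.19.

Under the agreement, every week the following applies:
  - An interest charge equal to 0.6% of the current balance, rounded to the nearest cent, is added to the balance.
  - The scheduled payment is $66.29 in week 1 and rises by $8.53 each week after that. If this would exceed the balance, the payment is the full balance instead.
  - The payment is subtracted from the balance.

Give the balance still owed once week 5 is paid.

$114.71

Week 1: opening $520.19; interest $3.12 → $523.31; payment $66.29; balance $457.02
Week 2: opening $457.02; interest $2.74 → $459.76; payment $74.82; balance $384.94
Week 3: opening $384.94; interest $2.31 → $387.25; payment $83.35; balance $303.90
Week 4: opening $303.90; interest $1.82 → $305.72; payment $91.88; balance $213.84
Week 5: opening $213.84; interest $1.28 → $215.12; payment $100.41; balance $114.71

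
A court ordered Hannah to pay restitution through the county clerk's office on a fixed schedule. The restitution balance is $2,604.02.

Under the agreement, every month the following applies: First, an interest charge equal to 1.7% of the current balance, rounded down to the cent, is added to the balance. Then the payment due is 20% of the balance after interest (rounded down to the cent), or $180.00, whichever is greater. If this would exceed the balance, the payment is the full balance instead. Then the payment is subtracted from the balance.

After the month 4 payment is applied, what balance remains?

Month 1: opening $2,604.02; interest $44.26 → $2,648.28; payment $529.65; balance $2,118.63
Month 2: opening $2,118.63; interest $36.01 → $2,154.64; payment $430.92; balance $1,723.72
Month 3: opening $1,723.72; interest $29.30 → $1,753.02; payment $350.60; balance $1,402.42
Month 4: opening $1,402.42; interest $23.84 → $1,426.26; payment $285.25; balance $1,141.01

$1,141.01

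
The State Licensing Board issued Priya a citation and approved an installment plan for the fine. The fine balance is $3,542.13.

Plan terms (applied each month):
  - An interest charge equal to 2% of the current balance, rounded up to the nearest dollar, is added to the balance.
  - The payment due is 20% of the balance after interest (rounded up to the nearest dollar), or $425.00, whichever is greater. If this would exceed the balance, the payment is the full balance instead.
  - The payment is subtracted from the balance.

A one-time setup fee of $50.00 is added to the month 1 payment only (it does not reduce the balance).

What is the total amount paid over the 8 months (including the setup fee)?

$3,884.13

Month 1: opening $3,542.13; interest $71.00 → $3,613.13; payment $723.00 (+ $50.00 fee); balance $2,890.13
Month 2: opening $2,890.13; interest $58.00 → $2,948.13; payment $590.00; balance $2,358.13
Month 3: opening $2,358.13; interest $48.00 → $2,406.13; payment $482.00; balance $1,924.13
Month 4: opening $1,924.13; interest $39.00 → $1,963.13; payment $425.00; balance $1,538.13
Month 5: opening $1,538.13; interest $31.00 → $1,569.13; payment $425.00; balance $1,144.13
Month 6: opening $1,144.13; interest $23.00 → $1,167.13; payment $425.00; balance $742.13
Month 7: opening $742.13; interest $15.00 → $757.13; payment $425.00; balance $332.13
Month 8: opening $332.13; interest $7.00 → $339.13; payment $339.13; balance $0.00
Total paid: $3,884.13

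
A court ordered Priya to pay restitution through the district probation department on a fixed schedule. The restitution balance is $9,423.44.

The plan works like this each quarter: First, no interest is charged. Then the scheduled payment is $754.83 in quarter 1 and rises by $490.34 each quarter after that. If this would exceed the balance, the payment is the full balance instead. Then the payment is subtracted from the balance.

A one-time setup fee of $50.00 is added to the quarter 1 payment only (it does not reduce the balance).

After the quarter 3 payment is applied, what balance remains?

$5,687.93

Quarter 1: opening $9,423.44; payment $754.83 (+ $50.00 fee); balance $8,668.61
Quarter 2: opening $8,668.61; payment $1,245.17; balance $7,423.44
Quarter 3: opening $7,423.44; payment $1,735.51; balance $5,687.93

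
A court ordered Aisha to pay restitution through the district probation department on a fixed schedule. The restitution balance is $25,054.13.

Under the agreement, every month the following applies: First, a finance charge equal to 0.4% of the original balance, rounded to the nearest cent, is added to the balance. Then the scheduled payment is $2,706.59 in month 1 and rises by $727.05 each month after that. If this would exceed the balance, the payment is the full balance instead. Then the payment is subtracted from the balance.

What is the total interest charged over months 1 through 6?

$601.32

# | Opening | Interest | Payment | End bal
1 | $25,054.13 | $100.22 | $2,706.59 | $22,447.76
2 | $22,447.76 | $100.22 | $3,433.64 | $19,114.34
3 | $19,114.34 | $100.22 | $4,160.69 | $15,053.87
4 | $15,053.87 | $100.22 | $4,887.74 | $10,266.35
5 | $10,266.35 | $100.22 | $5,614.79 | $4,751.78
6 | $4,751.78 | $100.22 | $4,852.00 | $0.00
Total interest: $100.22 + $100.22 + $100.22 + $100.22 + $100.22 + $100.22 = $601.32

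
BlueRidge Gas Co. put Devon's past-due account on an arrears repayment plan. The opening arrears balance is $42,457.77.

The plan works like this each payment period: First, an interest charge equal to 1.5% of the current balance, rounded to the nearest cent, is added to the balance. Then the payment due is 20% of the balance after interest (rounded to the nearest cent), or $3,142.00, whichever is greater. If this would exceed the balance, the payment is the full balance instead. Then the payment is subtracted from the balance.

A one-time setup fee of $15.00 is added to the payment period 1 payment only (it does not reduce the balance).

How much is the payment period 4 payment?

Payment period 1: $42,457.77 +$636.87 interest = $43,094.64; pay $8,618.93 (+ $15.00 fee) → $34,475.71
Payment period 2: $34,475.71 +$517.14 interest = $34,992.85; pay $6,998.57 → $27,994.28
Payment period 3: $27,994.28 +$419.91 interest = $28,414.19; pay $5,682.84 → $22,731.35
Payment period 4: $22,731.35 +$340.97 interest = $23,072.32; pay $4,614.46 → $18,457.86

$4,614.46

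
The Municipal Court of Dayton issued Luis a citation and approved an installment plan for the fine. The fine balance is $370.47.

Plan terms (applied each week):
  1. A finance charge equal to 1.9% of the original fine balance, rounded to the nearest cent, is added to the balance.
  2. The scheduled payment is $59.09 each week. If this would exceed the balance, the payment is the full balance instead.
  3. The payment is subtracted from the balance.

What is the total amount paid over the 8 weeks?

$426.79

Week 1: $370.47 +$7.04 interest = $377.51; pay $59.09 → $318.42
Week 2: $318.42 +$7.04 interest = $325.46; pay $59.09 → $266.37
Week 3: $266.37 +$7.04 interest = $273.41; pay $59.09 → $214.32
Week 4: $214.32 +$7.04 interest = $221.36; pay $59.09 → $162.27
Week 5: $162.27 +$7.04 interest = $169.31; pay $59.09 → $110.22
Week 6: $110.22 +$7.04 interest = $117.26; pay $59.09 → $58.17
Week 7: $58.17 +$7.04 interest = $65.21; pay $59.09 → $6.12
Week 8: $6.12 +$7.04 interest = $13.16; pay $13.16 → $0.00
Total paid: $426.79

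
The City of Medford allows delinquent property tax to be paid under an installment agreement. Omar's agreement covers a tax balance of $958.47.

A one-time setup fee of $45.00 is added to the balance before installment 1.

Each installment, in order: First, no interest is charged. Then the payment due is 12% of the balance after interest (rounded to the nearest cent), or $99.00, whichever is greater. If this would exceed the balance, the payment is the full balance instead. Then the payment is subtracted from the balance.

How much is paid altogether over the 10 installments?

Installment 1: opening $1,003.47; payment $120.42; balance $883.05
Installment 2: opening $883.05; payment $105.97; balance $777.08
Installment 3: opening $777.08; payment $99.00; balance $678.08
Installment 4: opening $678.08; payment $99.00; balance $579.08
Installment 5: opening $579.08; payment $99.00; balance $480.08
Installment 6: opening $480.08; payment $99.00; balance $381.08
Installment 7: opening $381.08; payment $99.00; balance $282.08
Installment 8: opening $282.08; payment $99.00; balance $183.08
Installment 9: opening $183.08; payment $99.00; balance $84.08
Installment 10: opening $84.08; payment $84.08; balance $0.00
Total paid: $1,003.47

$1,003.47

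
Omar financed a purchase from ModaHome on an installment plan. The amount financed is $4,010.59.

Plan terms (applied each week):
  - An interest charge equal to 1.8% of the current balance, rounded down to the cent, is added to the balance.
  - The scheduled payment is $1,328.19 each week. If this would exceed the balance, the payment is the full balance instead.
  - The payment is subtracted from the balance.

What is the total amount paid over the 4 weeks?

$4,162.05

# | Opening | Interest | Payment | End bal
1 | $4,010.59 | $72.19 | $1,328.19 | $2,754.59
2 | $2,754.59 | $49.58 | $1,328.19 | $1,475.98
3 | $1,475.98 | $26.56 | $1,328.19 | $174.35
4 | $174.35 | $3.13 | $177.48 | $0.00
Total paid: $4,162.05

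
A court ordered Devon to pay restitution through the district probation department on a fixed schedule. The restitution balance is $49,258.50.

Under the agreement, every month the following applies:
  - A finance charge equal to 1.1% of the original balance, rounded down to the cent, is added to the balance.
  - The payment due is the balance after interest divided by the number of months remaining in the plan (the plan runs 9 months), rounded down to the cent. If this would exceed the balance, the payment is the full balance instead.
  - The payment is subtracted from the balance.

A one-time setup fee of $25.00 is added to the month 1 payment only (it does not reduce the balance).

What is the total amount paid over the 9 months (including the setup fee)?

$54,160.06

Month 1: opening $49,258.50; interest $541.84 → $49,800.34; payment $5,533.37 (+ $25.00 fee); balance $44,266.97
Month 2: opening $44,266.97; interest $541.84 → $44,808.81; payment $5,601.10; balance $39,207.71
Month 3: opening $39,207.71; interest $541.84 → $39,749.55; payment $5,678.50; balance $34,071.05
Month 4: opening $34,071.05; interest $541.84 → $34,612.89; payment $5,768.81; balance $28,844.08
Month 5: opening $28,844.08; interest $541.84 → $29,385.92; payment $5,877.18; balance $23,508.74
Month 6: opening $23,508.74; interest $541.84 → $24,050.58; payment $6,012.64; balance $18,037.94
Month 7: opening $18,037.94; interest $541.84 → $18,579.78; payment $6,193.26; balance $12,386.52
Month 8: opening $12,386.52; interest $541.84 → $12,928.36; payment $6,464.18; balance $6,464.18
Month 9: opening $6,464.18; interest $541.84 → $7,006.02; payment $7,006.02; balance $0.00
Total paid: $54,160.06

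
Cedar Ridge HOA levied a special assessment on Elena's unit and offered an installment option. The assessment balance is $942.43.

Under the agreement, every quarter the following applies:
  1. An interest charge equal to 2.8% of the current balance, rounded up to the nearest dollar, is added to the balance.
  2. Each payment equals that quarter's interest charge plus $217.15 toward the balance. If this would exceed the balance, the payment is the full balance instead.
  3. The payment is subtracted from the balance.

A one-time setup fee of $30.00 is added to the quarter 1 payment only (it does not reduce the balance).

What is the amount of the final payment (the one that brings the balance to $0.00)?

Quarter 1: $942.43 +$27.00 interest = $969.43; pay $244.15 (+ $30.00 fee) → $725.28
Quarter 2: $725.28 +$21.00 interest = $746.28; pay $238.15 → $508.13
Quarter 3: $508.13 +$15.00 interest = $523.13; pay $232.15 → $290.98
Quarter 4: $290.98 +$9.00 interest = $299.98; pay $226.15 → $73.83
Quarter 5: $73.83 +$3.00 interest = $76.83; pay $76.83 → $0.00

$76.83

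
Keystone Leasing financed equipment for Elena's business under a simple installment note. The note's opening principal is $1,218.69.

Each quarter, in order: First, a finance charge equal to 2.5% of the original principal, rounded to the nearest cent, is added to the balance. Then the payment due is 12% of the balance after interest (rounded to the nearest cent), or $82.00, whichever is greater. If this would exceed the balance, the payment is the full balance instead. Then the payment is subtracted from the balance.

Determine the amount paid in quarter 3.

$122.96

Quarter 1: opening $1,218.69; interest $30.47 → $1,249.16; payment $149.90; balance $1,099.26
Quarter 2: opening $1,099.26; interest $30.47 → $1,129.73; payment $135.57; balance $994.16
Quarter 3: opening $994.16; interest $30.47 → $1,024.63; payment $122.96; balance $901.67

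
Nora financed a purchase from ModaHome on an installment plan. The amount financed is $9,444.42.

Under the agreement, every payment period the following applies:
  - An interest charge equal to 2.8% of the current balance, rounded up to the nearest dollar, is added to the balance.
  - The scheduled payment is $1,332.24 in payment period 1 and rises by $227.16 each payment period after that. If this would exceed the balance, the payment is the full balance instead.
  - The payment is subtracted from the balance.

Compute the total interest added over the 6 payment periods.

Payment period 1: opening $9,444.42; interest $265.00 → $9,709.42; payment $1,332.24; balance $8,377.18
Payment period 2: opening $8,377.18; interest $235.00 → $8,612.18; payment $1,559.40; balance $7,052.78
Payment period 3: opening $7,052.78; interest $198.00 → $7,250.78; payment $1,786.56; balance $5,464.22
Payment period 4: opening $5,464.22; interest $153.00 → $5,617.22; payment $2,013.72; balance $3,603.50
Payment period 5: opening $3,603.50; interest $101.00 → $3,704.50; payment $2,240.88; balance $1,463.62
Payment period 6: opening $1,463.62; interest $41.00 → $1,504.62; payment $1,504.62; balance $0.00
Total interest: $265.00 + $235.00 + $198.00 + $153.00 + $101.00 + $41.00 = $993.00

$993.00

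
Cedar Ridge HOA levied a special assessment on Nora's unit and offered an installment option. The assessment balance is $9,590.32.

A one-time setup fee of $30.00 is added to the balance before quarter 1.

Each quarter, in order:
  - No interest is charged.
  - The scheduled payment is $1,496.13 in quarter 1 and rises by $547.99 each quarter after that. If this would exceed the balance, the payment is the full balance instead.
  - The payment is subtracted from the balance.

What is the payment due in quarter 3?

Quarter 1: opening $9,620.32; payment $1,496.13; balance $8,124.19
Quarter 2: opening $8,124.19; payment $2,044.12; balance $6,080.07
Quarter 3: opening $6,080.07; payment $2,592.11; balance $3,487.96

$2,592.11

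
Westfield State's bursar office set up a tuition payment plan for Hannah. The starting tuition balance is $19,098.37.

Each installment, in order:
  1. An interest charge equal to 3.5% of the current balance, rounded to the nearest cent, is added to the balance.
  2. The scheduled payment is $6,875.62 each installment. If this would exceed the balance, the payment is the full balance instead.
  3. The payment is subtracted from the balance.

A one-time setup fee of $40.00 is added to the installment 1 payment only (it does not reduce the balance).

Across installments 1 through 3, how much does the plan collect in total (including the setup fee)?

Installment 1: opening $19,098.37; interest $668.44 → $19,766.81; payment $6,875.62 (+ $40.00 fee); balance $12,891.19
Installment 2: opening $12,891.19; interest $451.19 → $13,342.38; payment $6,875.62; balance $6,466.76
Installment 3: opening $6,466.76; interest $226.34 → $6,693.10; payment $6,693.10; balance $0.00
Total paid: $20,484.34

$20,484.34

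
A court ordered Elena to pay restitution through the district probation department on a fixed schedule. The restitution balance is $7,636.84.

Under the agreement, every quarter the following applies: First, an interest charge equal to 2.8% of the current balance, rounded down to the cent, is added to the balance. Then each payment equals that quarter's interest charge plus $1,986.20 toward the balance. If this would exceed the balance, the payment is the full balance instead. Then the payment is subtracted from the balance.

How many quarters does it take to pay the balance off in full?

# | Opening | Interest | Payment | End bal
1 | $7,636.84 | $213.83 | $2,200.03 | $5,650.64
2 | $5,650.64 | $158.21 | $2,144.41 | $3,664.44
3 | $3,664.44 | $102.60 | $2,088.80 | $1,678.24
4 | $1,678.24 | $46.99 | $1,725.23 | $0.00
Balance reaches $0.00 in quarter 4.

4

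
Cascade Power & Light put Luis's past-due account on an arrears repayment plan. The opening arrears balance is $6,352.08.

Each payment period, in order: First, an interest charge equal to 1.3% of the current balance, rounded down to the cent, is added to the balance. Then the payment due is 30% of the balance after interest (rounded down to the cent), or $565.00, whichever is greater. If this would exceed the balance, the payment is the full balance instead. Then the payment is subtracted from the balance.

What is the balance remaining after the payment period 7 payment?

$0.00

Payment period 1: opening $6,352.08; interest $82.57 → $6,434.65; payment $1,930.39; balance $4,504.26
Payment period 2: opening $4,504.26; interest $58.55 → $4,562.81; payment $1,368.84; balance $3,193.97
Payment period 3: opening $3,193.97; interest $41.52 → $3,235.49; payment $970.64; balance $2,264.85
Payment period 4: opening $2,264.85; interest $29.44 → $2,294.29; payment $688.28; balance $1,606.01
Payment period 5: opening $1,606.01; interest $20.87 → $1,626.88; payment $565.00; balance $1,061.88
Payment period 6: opening $1,061.88; interest $13.80 → $1,075.68; payment $565.00; balance $510.68
Payment period 7: opening $510.68; interest $6.63 → $517.31; payment $517.31; balance $0.00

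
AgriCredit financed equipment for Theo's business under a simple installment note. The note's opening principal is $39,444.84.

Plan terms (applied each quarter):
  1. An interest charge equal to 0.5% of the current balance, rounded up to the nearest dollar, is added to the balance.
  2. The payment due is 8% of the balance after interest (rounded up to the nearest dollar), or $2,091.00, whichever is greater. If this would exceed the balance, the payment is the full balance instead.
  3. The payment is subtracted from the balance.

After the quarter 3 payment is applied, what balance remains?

# | Opening | Interest | Payment | End bal
1 | $39,444.84 | $198.00 | $3,172.00 | $36,470.84
2 | $36,470.84 | $183.00 | $2,933.00 | $33,720.84
3 | $33,720.84 | $169.00 | $2,712.00 | $31,177.84

$31,177.84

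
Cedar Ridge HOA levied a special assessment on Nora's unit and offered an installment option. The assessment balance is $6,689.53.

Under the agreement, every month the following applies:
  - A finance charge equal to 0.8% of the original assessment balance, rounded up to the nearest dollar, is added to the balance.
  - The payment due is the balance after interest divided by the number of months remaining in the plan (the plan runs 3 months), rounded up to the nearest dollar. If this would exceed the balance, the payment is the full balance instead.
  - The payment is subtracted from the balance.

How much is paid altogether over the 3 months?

$6,851.53

# | Opening | Interest | Payment | End bal
1 | $6,689.53 | $54.00 | $2,248.00 | $4,495.53
2 | $4,495.53 | $54.00 | $2,275.00 | $2,274.53
3 | $2,274.53 | $54.00 | $2,328.53 | $0.00
Total paid: $6,851.53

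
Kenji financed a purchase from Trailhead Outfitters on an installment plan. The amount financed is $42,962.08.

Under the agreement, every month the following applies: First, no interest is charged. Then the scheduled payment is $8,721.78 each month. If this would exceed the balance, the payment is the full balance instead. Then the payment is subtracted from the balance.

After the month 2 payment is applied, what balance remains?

Month 1: $42,962.08 − $8,721.78 → $34,240.30
Month 2: $34,240.30 − $8,721.78 → $25,518.52

$25,518.52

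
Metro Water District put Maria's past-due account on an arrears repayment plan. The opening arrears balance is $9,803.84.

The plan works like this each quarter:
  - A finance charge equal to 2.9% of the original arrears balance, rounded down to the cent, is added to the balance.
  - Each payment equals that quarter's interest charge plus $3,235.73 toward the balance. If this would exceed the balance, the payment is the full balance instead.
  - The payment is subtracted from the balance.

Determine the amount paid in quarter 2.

$3,520.04

Quarter 1: opening $9,803.84; interest $284.31 → $10,088.15; payment $3,520.04; balance $6,568.11
Quarter 2: opening $6,568.11; interest $284.31 → $6,852.42; payment $3,520.04; balance $3,332.38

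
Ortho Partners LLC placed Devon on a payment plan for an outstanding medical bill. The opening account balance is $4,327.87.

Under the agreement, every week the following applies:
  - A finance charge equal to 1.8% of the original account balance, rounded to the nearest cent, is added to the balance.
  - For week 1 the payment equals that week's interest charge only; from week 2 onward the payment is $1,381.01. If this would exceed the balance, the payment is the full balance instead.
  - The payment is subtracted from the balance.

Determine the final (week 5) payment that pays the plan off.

$496.44

Week 1: $4,327.87 +$77.90 interest = $4,405.77; pay $77.90 → $4,327.87
Week 2: $4,327.87 +$77.90 interest = $4,405.77; pay $1,381.01 → $3,024.76
Week 3: $3,024.76 +$77.90 interest = $3,102.66; pay $1,381.01 → $1,721.65
Week 4: $1,721.65 +$77.90 interest = $1,799.55; pay $1,381.01 → $418.54
Week 5: $418.54 +$77.90 interest = $496.44; pay $496.44 → $0.00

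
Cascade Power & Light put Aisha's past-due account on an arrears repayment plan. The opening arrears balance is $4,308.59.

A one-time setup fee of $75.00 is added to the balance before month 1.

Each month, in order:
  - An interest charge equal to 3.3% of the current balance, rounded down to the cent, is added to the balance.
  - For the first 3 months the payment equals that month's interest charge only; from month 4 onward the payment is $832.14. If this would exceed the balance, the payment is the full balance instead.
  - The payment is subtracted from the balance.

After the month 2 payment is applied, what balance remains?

Month 1: opening $4,383.59; interest $144.65 → $4,528.24; payment $144.65; balance $4,383.59
Month 2: opening $4,383.59; interest $144.65 → $4,528.24; payment $144.65; balance $4,383.59

$4,383.59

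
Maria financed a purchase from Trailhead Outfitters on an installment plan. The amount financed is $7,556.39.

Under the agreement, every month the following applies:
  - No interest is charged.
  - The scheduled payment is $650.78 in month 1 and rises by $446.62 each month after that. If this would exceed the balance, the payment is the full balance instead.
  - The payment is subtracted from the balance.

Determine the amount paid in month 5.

Month 1: opening $7,556.39; payment $650.78; balance $6,905.61
Month 2: opening $6,905.61; payment $1,097.40; balance $5,808.21
Month 3: opening $5,808.21; payment $1,544.02; balance $4,264.19
Month 4: opening $4,264.19; payment $1,990.64; balance $2,273.55
Month 5: opening $2,273.55; payment $2,273.55; balance $0.00

$2,273.55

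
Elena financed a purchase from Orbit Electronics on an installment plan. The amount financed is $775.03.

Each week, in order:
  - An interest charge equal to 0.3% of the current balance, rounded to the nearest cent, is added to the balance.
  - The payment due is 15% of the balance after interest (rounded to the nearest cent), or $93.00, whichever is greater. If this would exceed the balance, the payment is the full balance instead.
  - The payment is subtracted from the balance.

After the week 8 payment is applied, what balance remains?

$11.35

Week 1: opening $775.03; interest $2.33 → $777.36; payment $116.60; balance $660.76
Week 2: opening $660.76; interest $1.98 → $662.74; payment $99.41; balance $563.33
Week 3: opening $563.33; interest $1.69 → $565.02; payment $93.00; balance $472.02
Week 4: opening $472.02; interest $1.42 → $473.44; payment $93.00; balance $380.44
Week 5: opening $380.44; interest $1.14 → $381.58; payment $93.00; balance $288.58
Week 6: opening $288.58; interest $0.87 → $289.45; payment $93.00; balance $196.45
Week 7: opening $196.45; interest $0.59 → $197.04; payment $93.00; balance $104.04
Week 8: opening $104.04; interest $0.31 → $104.35; payment $93.00; balance $11.35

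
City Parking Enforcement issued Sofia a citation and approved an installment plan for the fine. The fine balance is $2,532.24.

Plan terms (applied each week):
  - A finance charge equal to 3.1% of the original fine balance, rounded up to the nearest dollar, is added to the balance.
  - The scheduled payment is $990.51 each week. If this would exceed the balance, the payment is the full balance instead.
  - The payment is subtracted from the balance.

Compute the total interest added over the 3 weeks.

Week 1: opening $2,532.24; interest $79.00 → $2,611.24; payment $990.51; balance $1,620.73
Week 2: opening $1,620.73; interest $79.00 → $1,699.73; payment $990.51; balance $709.22
Week 3: opening $709.22; interest $79.00 → $788.22; payment $788.22; balance $0.00
Total interest: $79.00 + $79.00 + $79.00 = $237.00

$237.00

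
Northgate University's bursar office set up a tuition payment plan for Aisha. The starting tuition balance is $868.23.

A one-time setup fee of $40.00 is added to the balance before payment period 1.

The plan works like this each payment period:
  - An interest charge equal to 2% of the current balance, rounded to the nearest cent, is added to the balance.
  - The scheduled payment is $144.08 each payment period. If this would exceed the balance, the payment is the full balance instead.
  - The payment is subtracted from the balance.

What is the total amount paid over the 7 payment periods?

# | Opening | Interest | Payment | End bal
1 | $908.23 | $18.16 | $144.08 | $782.31
2 | $782.31 | $15.65 | $144.08 | $653.88
3 | $653.88 | $13.08 | $144.08 | $522.88
4 | $522.88 | $10.46 | $144.08 | $389.26
5 | $389.26 | $7.79 | $144.08 | $252.97
6 | $252.97 | $5.06 | $144.08 | $113.95
7 | $113.95 | $2.28 | $116.23 | $0.00
Total paid: $980.71

$980.71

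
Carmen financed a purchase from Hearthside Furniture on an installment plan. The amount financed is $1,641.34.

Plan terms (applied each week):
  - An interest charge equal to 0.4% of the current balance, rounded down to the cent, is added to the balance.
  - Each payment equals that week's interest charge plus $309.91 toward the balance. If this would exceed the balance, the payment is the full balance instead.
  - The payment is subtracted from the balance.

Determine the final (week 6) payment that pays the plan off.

$92.15

Week 1: opening $1,641.34; interest $6.56 → $1,647.90; payment $316.47; balance $1,331.43
Week 2: opening $1,331.43; interest $5.32 → $1,336.75; payment $315.23; balance $1,021.52
Week 3: opening $1,021.52; interest $4.08 → $1,025.60; payment $313.99; balance $711.61
Week 4: opening $711.61; interest $2.84 → $714.45; payment $312.75; balance $401.70
Week 5: opening $401.70; interest $1.60 → $403.30; payment $311.51; balance $91.79
Week 6: opening $91.79; interest $0.36 → $92.15; payment $92.15; balance $0.00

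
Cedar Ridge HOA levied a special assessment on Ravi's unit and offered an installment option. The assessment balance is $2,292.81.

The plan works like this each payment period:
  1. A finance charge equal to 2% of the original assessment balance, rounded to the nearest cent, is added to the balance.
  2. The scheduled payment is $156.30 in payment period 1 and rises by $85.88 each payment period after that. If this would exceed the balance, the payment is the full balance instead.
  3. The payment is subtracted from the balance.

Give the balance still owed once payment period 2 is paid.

Payment period 1: $2,292.81 +$45.86 interest = $2,338.67; pay $156.30 → $2,182.37
Payment period 2: $2,182.37 +$45.86 interest = $2,228.23; pay $242.18 → $1,986.05

$1,986.05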